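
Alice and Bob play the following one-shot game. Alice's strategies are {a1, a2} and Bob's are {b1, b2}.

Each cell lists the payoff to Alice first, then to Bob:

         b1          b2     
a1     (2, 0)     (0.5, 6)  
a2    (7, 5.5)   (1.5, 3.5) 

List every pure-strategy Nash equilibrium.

(a2, b1)

(a1, b1): Alice prefers a2 (7 > 2); Bob prefers b2 (6 > 0) — not an equilibrium.
(a1, b2): Alice prefers a2 (1.5 > 0.5) — not an equilibrium.
(a2, b1): Alice gets 7 ≥ 2 from a1, and Bob gets 5.5 ≥ 3.5 from b2 — Nash equilibrium.
(a2, b2): Bob prefers b1 (5.5 > 3.5) — not an equilibrium.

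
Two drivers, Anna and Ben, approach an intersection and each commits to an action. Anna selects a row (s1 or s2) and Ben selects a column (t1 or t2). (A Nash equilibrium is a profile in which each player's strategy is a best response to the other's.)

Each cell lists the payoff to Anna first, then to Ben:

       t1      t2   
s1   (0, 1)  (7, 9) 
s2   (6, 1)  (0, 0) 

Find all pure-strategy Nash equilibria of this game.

(s1, t1): Anna prefers s2 (6 > 0); Ben prefers t2 (9 > 1) — not an equilibrium.
(s1, t2): Anna gets 7 ≥ 0 from s2, and Ben gets 9 ≥ 1 from t1 — Nash equilibrium.
(s2, t1): Anna gets 6 ≥ 0 from s1, and Ben gets 1 ≥ 0 from t2 — Nash equilibrium.
(s2, t2): Anna prefers s1 (7 > 0); Ben prefers t1 (1 > 0) — not an equilibrium.

(s1, t2) and (s2, t1)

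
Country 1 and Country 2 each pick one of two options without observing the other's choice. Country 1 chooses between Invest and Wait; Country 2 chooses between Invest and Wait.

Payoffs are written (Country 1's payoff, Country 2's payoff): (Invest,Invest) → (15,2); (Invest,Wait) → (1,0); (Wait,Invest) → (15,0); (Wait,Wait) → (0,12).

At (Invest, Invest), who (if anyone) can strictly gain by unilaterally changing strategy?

Country 1 at (Invest, Invest) earns 15; deviating to Wait yields 15 — not better.
Country 2 earns 2; deviating to Wait yields 0 — not better.
Neither player can strictly improve; the profile is a Nash equilibrium.

Neither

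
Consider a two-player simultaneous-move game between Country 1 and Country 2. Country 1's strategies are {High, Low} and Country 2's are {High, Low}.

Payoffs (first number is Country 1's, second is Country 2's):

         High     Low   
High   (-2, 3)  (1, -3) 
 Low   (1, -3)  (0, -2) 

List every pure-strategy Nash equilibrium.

(High, High): Country 1 prefers Low (1 > -2) — not an equilibrium.
(High, Low): Country 2 prefers High (3 > -3) — not an equilibrium.
(Low, High): Country 2 prefers Low (-2 > -3) — not an equilibrium.
(Low, Low): Country 1 prefers High (1 > 0) — not an equilibrium.

none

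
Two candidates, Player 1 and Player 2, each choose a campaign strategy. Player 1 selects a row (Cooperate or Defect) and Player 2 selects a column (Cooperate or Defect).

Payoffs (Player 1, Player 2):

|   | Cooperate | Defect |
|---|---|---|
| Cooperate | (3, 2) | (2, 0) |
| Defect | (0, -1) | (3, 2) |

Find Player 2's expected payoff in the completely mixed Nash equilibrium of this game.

First find x, the probability Player 1 plays Cooperate, from Player 2's indifference between Cooperate and Defect: 2x − (1−x) = 2(1−x), giving x = 3/5.
Since Player 2 is indifferent in equilibrium, Player 2's expected payoff equals the payoff from either column against (3/5, 2/5). Using Cooperate: 2(3/5) − (2/5) = 4/5.

4/5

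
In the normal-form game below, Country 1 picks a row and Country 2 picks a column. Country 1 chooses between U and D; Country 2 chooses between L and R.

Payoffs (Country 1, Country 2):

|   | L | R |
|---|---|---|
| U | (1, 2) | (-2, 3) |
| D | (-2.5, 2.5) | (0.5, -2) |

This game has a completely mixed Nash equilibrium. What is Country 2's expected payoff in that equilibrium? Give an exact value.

23/11

First find x, the probability Country 1 plays U, from Country 2's indifference between L and R: 2x + 2.5(1−x) = 3x − 2(1−x), giving x = 9/11.
Since Country 2 is indifferent in equilibrium, Country 2's expected payoff equals the payoff from either column against (9/11, 2/11). Using L: 2(9/11) + 2.5(2/11) = 23/11.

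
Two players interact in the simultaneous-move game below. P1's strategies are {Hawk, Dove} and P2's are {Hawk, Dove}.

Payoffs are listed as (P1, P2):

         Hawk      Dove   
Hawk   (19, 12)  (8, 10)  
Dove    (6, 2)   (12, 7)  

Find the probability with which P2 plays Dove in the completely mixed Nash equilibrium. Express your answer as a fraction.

Let c be the probability that P2 plays Hawk. In a completely mixed equilibrium, P1 must be indifferent between Hawk and Dove.
P1's expected payoff from Hawk is 19c + 8(1−c); from Dove it is 6c + 12(1−c).
Setting these equal: 11c + 8 = −6c + 12, so c = 4/17.
Therefore P2 plays Dove with probability 1 − 4/17 = 13/17.

13/17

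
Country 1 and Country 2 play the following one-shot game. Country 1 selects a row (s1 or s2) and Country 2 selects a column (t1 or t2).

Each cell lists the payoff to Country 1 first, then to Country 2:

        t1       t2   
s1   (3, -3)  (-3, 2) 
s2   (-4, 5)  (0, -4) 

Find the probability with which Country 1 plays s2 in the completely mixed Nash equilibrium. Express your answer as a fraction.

Let x be the probability that Country 1 plays s1. In a completely mixed equilibrium, Country 2 must be indifferent between t1 and t2.
Country 2's expected payoff from t1 is −3x + 5(1−x); from t2 it is 2x − 4(1−x).
Setting these equal: −8x + 5 = 6x − 4, so x = 9/14.
Therefore Country 1 plays s2 with probability 1 − 9/14 = 5/14.

5/14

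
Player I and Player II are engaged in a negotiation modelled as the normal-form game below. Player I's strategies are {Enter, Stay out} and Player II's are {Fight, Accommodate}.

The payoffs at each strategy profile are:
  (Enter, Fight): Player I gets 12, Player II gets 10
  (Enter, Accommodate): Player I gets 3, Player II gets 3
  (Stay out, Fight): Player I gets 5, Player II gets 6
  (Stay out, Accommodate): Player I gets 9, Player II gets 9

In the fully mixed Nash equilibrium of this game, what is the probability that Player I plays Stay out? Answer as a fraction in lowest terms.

Let r be the probability that Player I plays Enter. In a completely mixed equilibrium, Player II must be indifferent between Fight and Accommodate.
Player II's expected payoff from Fight is 10r + 6(1−r); from Accommodate it is 3r + 9(1−r).
Setting these equal: 4r + 6 = −6r + 9, so r = 3/10.
Therefore Player I plays Stay out with probability 1 − 3/10 = 7/10.

7/10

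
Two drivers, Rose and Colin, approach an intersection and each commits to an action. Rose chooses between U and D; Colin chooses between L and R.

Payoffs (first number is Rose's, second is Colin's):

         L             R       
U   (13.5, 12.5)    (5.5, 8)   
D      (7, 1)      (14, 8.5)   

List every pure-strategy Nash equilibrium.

(U, L) and (D, R)

(U, L): Rose gets 13.5 ≥ 7 from D, and Colin gets 12.5 ≥ 8 from R — Nash equilibrium.
(U, R): Rose prefers D (14 > 5.5); Colin prefers L (12.5 > 8) — not an equilibrium.
(D, L): Rose prefers U (13.5 > 7); Colin prefers R (8.5 > 1) — not an equilibrium.
(D, R): Rose gets 14 ≥ 5.5 from U, and Colin gets 8.5 ≥ 1 from L — Nash equilibrium.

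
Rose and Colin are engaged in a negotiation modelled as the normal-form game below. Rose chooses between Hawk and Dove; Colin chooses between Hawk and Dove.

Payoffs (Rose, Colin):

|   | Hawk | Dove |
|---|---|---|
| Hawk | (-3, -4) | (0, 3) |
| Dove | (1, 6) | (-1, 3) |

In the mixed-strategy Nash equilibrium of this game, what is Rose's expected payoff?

-3/5

First find q, the probability Colin plays Hawk, from Rose's indifference between Hawk and Dove: −3q = q − (1−q), giving q = 1/5.
Since Rose is indifferent in equilibrium, Rose's expected payoff equals the payoff from either row against (1/5, 4/5). Using Hawk: −3(1/5) = -3/5.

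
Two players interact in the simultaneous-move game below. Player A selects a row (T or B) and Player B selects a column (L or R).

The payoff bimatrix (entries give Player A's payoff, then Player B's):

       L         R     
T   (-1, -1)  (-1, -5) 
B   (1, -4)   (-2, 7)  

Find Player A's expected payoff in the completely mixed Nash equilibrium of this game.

First find y, the probability Player B plays L, from Player A's indifference between T and B: −y − (1−y) = y − 2(1−y), giving y = 1/3.
Since Player A is indifferent in equilibrium, Player A's expected payoff equals the payoff from either row against (1/3, 2/3). Using T: −(1/3) − (2/3) = -1.

-1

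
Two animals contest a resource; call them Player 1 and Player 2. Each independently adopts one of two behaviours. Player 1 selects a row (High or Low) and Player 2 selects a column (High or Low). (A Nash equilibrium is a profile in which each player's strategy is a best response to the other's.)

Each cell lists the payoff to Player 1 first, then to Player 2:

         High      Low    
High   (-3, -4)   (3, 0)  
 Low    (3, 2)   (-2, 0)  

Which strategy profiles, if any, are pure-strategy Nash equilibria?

(High, High): Player 1 prefers Low (3 > -3); Player 2 prefers Low (0 > -4) — not an equilibrium.
(High, Low): Player 1 gets 3 ≥ -2 from Low, and Player 2 gets 0 ≥ -4 from High — Nash equilibrium.
(Low, High): Player 1 gets 3 ≥ -3 from High, and Player 2 gets 2 ≥ 0 from Low — Nash equilibrium.
(Low, Low): Player 1 prefers High (3 > -2); Player 2 prefers High (2 > 0) — not an equilibrium.

(High, Low) and (Low, High)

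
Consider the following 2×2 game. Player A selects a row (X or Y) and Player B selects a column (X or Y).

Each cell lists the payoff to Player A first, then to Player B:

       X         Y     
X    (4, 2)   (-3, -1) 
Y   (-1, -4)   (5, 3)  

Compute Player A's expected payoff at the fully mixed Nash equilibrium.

17/13

First find y, the probability Player B plays X, from Player A's indifference between X and Y: 4y − 3(1−y) = −y + 5(1−y), giving y = 8/13.
Since Player A is indifferent in equilibrium, Player A's expected payoff equals the payoff from either row against (8/13, 5/13). Using X: 4(8/13) − 3(5/13) = 17/13.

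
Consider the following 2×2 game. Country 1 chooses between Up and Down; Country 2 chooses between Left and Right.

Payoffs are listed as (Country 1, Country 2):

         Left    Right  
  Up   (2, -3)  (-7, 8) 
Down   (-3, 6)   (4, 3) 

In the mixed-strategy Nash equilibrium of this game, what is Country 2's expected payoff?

57/14

First find p, the probability Country 1 plays Up, from Country 2's indifference between Left and Right: −3p + 6(1−p) = 8p + 3(1−p), giving p = 3/14.
Since Country 2 is indifferent in equilibrium, Country 2's expected payoff equals the payoff from either column against (3/14, 11/14). Using Left: −3(3/14) + 6(11/14) = 57/14.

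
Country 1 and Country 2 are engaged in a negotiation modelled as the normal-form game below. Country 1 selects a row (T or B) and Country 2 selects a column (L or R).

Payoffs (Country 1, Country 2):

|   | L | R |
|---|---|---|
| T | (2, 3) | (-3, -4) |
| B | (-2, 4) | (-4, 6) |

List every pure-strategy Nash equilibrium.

(T, L): Country 1 gets 2 ≥ -2 from B, and Country 2 gets 3 ≥ -4 from R — Nash equilibrium.
(T, R): Country 2 prefers L (3 > -4) — not an equilibrium.
(B, L): Country 1 prefers T (2 > -2); Country 2 prefers R (6 > 4) — not an equilibrium.
(B, R): Country 1 prefers T (-3 > -4) — not an equilibrium.

(T, L)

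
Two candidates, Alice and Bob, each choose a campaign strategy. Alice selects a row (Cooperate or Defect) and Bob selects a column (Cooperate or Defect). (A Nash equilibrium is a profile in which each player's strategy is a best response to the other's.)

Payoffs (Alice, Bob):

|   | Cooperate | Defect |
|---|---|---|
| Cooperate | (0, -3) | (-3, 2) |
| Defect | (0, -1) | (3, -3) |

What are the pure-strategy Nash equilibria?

(Defect, Cooperate)

(Cooperate, Cooperate): Bob prefers Defect (2 > -3) — not an equilibrium.
(Cooperate, Defect): Alice prefers Defect (3 > -3) — not an equilibrium.
(Defect, Cooperate): Alice gets 0 ≥ 0 from Cooperate, and Bob gets -1 ≥ -3 from Defect — Nash equilibrium.
(Defect, Defect): Bob prefers Cooperate (-1 > -3) — not an equilibrium.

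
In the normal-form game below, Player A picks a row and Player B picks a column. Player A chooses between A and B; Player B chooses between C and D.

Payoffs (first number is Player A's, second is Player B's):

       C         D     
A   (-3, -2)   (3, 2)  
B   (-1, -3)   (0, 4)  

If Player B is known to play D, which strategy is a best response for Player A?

Against D, Player A earns 3 from A and 0 from B.
So A is the best response.

A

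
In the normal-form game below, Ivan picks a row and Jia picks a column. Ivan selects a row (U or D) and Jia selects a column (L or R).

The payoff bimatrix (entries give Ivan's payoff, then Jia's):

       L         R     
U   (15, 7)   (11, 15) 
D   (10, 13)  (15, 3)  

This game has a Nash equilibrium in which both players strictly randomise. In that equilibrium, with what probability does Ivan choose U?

5/9

Let r be the probability that Ivan plays U. In a completely mixed equilibrium, Jia must be indifferent between L and R.
Jia's expected payoff from L is 7r + 13(1−r); from R it is 15r + 3(1−r).
Setting these equal: −6r + 13 = 12r + 3, so r = 5/9.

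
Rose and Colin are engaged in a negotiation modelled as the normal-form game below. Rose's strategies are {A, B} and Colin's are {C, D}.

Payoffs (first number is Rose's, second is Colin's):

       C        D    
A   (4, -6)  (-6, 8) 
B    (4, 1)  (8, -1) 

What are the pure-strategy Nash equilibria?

(A, C): Colin prefers D (8 > -6) — not an equilibrium.
(A, D): Rose prefers B (8 > -6) — not an equilibrium.
(B, C): Rose gets 4 ≥ 4 from A, and Colin gets 1 ≥ -1 from D — Nash equilibrium.
(B, D): Colin prefers C (1 > -1) — not an equilibrium.

(B, C)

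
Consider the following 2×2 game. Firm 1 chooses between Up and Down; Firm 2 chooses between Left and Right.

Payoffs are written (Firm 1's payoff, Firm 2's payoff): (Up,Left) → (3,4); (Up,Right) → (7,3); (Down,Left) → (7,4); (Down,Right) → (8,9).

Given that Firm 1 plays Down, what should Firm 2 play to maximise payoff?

Against Down, Firm 2 earns 4 from Left and 9 from Right.
So Right is the best response.

Right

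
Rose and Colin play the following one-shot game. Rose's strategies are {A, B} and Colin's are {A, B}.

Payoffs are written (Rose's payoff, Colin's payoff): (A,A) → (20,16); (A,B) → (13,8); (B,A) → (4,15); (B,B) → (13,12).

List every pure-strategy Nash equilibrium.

(A, A)

(A, A): Rose gets 20 ≥ 4 from B, and Colin gets 16 ≥ 8 from B — Nash equilibrium.
(A, B): Colin prefers A (16 > 8) — not an equilibrium.
(B, A): Rose prefers A (20 > 4) — not an equilibrium.
(B, B): Colin prefers A (15 > 12) — not an equilibrium.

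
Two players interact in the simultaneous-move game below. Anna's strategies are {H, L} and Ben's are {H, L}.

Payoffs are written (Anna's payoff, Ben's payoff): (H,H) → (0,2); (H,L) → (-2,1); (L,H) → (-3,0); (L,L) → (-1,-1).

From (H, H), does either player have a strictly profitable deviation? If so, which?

Neither

Anna at (H, H) earns 0; deviating to L yields -3 — not better.
Ben earns 2; deviating to L yields 1 — not better.
Neither player can strictly improve; the profile is a Nash equilibrium.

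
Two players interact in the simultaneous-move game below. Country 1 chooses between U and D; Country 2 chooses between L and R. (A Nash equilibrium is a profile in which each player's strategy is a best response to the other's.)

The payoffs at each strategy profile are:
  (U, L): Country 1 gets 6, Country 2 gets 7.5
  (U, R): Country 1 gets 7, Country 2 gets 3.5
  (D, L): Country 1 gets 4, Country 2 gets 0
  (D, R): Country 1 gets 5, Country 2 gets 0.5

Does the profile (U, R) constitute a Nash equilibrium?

At (U, R), Country 1 earns 7; switching to D would give 5, so Country 1 has no profitable deviation.
Country 2 earns 3.5; switching to L would give 7.5, so Country 2 would deviate.
Since at least one player can profitably deviate, this is not a Nash equilibrium.

No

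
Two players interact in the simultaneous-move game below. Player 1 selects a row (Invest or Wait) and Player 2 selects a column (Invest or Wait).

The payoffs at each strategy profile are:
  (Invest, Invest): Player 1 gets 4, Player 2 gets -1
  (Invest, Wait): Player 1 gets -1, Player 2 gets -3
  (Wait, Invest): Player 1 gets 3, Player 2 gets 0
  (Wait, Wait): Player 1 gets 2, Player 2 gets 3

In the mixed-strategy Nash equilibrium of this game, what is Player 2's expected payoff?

-3/5

First find p, the probability Player 1 plays Invest, from Player 2's indifference between Invest and Wait: −p = −3p + 3(1−p), giving p = 3/5.
Since Player 2 is indifferent in equilibrium, Player 2's expected payoff equals the payoff from either column against (3/5, 2/5). Using Invest: −(3/5) = -3/5.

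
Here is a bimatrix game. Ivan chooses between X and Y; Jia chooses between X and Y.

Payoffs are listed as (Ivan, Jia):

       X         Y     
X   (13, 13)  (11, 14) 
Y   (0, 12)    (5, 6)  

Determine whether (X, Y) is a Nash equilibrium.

Yes

At (X, Y), Ivan earns 11; switching to Y would give 5, so Ivan has no profitable deviation.
Jia earns 14; switching to X would give 13, so Jia has no profitable deviation.
Neither player can gain by a unilateral deviation, so this profile is a Nash equilibrium.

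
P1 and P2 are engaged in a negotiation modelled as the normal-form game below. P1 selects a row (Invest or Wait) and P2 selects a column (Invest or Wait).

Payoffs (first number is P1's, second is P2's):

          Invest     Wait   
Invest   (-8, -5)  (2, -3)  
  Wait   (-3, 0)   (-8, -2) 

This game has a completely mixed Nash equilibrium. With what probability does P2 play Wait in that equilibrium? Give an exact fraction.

Let q be the probability that P2 plays Invest. In a completely mixed equilibrium, P1 must be indifferent between Invest and Wait.
P1's expected payoff from Invest is −8q + 2(1−q); from Wait it is −3q − 8(1−q).
Setting these equal: −10q + 2 = 5q − 8, so q = 2/3.
Therefore P2 plays Wait with probability 1 − 2/3 = 1/3.

1/3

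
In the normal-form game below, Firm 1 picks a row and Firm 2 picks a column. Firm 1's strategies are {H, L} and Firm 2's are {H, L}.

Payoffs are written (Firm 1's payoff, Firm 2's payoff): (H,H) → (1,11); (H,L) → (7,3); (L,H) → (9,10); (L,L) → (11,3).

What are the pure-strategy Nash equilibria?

(L, H)

(H, H): Firm 1 prefers L (9 > 1) — not an equilibrium.
(H, L): Firm 1 prefers L (11 > 7); Firm 2 prefers H (11 > 3) — not an equilibrium.
(L, H): Firm 1 gets 9 ≥ 1 from H, and Firm 2 gets 10 ≥ 3 from L — Nash equilibrium.
(L, L): Firm 2 prefers H (10 > 3) — not an equilibrium.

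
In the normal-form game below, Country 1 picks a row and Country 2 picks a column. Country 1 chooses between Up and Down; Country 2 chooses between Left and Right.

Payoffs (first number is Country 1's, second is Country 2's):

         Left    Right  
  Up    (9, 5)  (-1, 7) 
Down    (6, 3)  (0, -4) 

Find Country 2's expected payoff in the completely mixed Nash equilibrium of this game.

41/9

First find x, the probability Country 1 plays Up, from Country 2's indifference between Left and Right: 5x + 3(1−x) = 7x − 4(1−x), giving x = 7/9.
Since Country 2 is indifferent in equilibrium, Country 2's expected payoff equals the payoff from either column against (7/9, 2/9). Using Left: 5(7/9) + 3(2/9) = 41/9.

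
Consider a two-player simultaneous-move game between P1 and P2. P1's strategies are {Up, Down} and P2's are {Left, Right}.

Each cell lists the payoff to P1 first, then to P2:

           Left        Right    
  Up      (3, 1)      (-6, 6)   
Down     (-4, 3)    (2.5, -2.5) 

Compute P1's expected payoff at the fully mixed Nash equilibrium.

-33/31

First find y, the probability P2 plays Left, from P1's indifference between Up and Down: 3y − 6(1−y) = −4y + 2.5(1−y), giving y = 17/31.
Since P1 is indifferent in equilibrium, P1's expected payoff equals the payoff from either row against (17/31, 14/31). Using Up: 3(17/31) − 6(14/31) = -33/31.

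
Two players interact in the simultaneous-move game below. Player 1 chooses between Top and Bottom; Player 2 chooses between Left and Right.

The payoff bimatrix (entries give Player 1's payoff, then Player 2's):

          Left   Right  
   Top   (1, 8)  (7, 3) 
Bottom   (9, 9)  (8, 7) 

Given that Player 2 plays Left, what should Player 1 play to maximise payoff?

Bottom

Against Left, Player 1 earns 1 from Top and 9 from Bottom.
So Bottom is the best response.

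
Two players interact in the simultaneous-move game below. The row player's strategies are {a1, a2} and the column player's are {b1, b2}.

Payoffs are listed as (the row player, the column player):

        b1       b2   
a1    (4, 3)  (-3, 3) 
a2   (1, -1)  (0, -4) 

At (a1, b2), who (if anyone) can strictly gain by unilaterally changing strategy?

The row player at (a1, b2) earns -3; deviating to a2 yields 0 — a strict improvement.
The column player earns 3; deviating to b1 yields 3 — not better.
Only the row player has a strictly profitable deviation.

The row player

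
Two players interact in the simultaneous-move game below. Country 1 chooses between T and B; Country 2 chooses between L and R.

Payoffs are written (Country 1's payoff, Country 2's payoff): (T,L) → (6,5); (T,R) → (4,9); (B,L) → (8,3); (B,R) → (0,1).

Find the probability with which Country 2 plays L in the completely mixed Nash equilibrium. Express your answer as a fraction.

2/3

Let c be the probability that Country 2 plays L. In a completely mixed equilibrium, Country 1 must be indifferent between T and B.
Country 1's expected payoff from T is 6c + 4(1−c); from B it is 8c.
Setting these equal: 2c + 4 = 8c, so c = 2/3.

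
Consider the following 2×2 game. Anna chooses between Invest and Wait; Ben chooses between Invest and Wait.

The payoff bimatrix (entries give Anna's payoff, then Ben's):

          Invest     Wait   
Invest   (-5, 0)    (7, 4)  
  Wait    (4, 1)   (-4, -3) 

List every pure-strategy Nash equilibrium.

(Invest, Wait) and (Wait, Invest)

(Invest, Invest): Anna prefers Wait (4 > -5); Ben prefers Wait (4 > 0) — not an equilibrium.
(Invest, Wait): Anna gets 7 ≥ -4 from Wait, and Ben gets 4 ≥ 0 from Invest — Nash equilibrium.
(Wait, Invest): Anna gets 4 ≥ -5 from Invest, and Ben gets 1 ≥ -3 from Wait — Nash equilibrium.
(Wait, Wait): Anna prefers Invest (7 > -4); Ben prefers Invest (1 > -3) — not an equilibrium.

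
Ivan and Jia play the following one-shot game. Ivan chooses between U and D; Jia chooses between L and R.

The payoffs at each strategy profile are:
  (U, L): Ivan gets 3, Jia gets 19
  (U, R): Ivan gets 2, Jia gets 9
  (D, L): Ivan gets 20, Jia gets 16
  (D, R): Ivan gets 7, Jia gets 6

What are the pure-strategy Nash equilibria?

(U, L): Ivan prefers D (20 > 3) — not an equilibrium.
(U, R): Ivan prefers D (7 > 2); Jia prefers L (19 > 9) — not an equilibrium.
(D, L): Ivan gets 20 ≥ 3 from U, and Jia gets 16 ≥ 6 from R — Nash equilibrium.
(D, R): Jia prefers L (16 > 6) — not an equilibrium.

(D, L)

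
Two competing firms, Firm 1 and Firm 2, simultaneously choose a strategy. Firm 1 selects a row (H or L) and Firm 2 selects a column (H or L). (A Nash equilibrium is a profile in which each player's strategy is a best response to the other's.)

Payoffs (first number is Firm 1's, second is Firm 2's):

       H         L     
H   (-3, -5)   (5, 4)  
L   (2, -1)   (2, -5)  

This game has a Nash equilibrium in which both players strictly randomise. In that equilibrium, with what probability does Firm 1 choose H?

4/13

Let p be the probability that Firm 1 plays H. In a completely mixed equilibrium, Firm 2 must be indifferent between H and L.
Firm 2's expected payoff from H is −5p − (1−p); from L it is 4p − 5(1−p).
Setting these equal: −4p − 1 = 9p − 5, so p = 4/13.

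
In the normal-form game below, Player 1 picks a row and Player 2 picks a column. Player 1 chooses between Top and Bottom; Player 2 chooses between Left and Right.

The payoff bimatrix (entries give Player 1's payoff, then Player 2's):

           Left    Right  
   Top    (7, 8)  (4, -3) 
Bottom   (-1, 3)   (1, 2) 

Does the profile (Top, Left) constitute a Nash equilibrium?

At (Top, Left), Player 1 earns 7; switching to Bottom would give -1, so Player 1 has no profitable deviation.
Player 2 earns 8; switching to Right would give -3, so Player 2 has no profitable deviation.
Neither player can gain by a unilateral deviation, so this profile is a Nash equilibrium.

Yes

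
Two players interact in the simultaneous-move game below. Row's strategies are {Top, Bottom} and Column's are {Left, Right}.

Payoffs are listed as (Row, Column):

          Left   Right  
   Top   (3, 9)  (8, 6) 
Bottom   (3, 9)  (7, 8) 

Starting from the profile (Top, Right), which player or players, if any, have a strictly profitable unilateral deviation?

Column

Row at (Top, Right) earns 8; deviating to Bottom yields 7 — not better.
Column earns 6; deviating to Left yields 9 — a strict improvement.
Only Column has a strictly profitable deviation.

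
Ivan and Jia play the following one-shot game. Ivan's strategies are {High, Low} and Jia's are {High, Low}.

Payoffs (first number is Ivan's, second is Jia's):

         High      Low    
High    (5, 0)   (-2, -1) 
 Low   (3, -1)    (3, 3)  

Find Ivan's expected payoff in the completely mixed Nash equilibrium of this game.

3

First find y, the probability Jia plays High, from Ivan's indifference between High and Low: 5y − 2(1−y) = 3y + 3(1−y), giving y = 5/7.
Since Ivan is indifferent in equilibrium, Ivan's expected payoff equals the payoff from either row against (5/7, 2/7). Using High: 5(5/7) − 2(2/7) = 3.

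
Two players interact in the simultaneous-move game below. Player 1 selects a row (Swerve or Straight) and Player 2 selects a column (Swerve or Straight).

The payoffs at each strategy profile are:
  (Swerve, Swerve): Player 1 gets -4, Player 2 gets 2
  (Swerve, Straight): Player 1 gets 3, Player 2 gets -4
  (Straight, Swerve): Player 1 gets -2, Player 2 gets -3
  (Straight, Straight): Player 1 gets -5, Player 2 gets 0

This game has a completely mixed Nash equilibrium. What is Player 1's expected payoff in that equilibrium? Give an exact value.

-13/5

First find y, the probability Player 2 plays Swerve, from Player 1's indifference between Swerve and Straight: −4y + 3(1−y) = −2y − 5(1−y), giving y = 4/5.
Since Player 1 is indifferent in equilibrium, Player 1's expected payoff equals the payoff from either row against (4/5, 1/5). Using Swerve: −4(4/5) + 3(1/5) = -13/5.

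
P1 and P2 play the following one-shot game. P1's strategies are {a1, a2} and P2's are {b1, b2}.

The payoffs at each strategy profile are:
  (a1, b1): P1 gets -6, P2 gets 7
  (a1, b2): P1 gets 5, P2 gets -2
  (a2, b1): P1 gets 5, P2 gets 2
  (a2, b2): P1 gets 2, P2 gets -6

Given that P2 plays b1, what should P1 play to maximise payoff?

Against b1, P1 earns -6 from a1 and 5 from a2.
So a2 is the best response.

a2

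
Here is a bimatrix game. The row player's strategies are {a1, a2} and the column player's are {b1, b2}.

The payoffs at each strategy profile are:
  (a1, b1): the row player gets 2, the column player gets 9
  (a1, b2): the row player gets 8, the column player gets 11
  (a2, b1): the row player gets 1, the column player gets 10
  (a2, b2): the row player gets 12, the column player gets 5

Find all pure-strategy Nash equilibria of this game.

none

(a1, b1): the column player prefers b2 (11 > 9) — not an equilibrium.
(a1, b2): the row player prefers a2 (12 > 8) — not an equilibrium.
(a2, b1): the row player prefers a1 (2 > 1) — not an equilibrium.
(a2, b2): the column player prefers b1 (10 > 5) — not an equilibrium.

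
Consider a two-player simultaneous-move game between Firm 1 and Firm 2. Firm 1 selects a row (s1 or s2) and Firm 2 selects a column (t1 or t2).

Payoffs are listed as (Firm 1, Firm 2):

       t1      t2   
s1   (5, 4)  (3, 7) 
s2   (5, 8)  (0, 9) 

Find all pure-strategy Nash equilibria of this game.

(s1, t1): Firm 2 prefers t2 (7 > 4) — not an equilibrium.
(s1, t2): Firm 1 gets 3 ≥ 0 from s2, and Firm 2 gets 7 ≥ 4 from t1 — Nash equilibrium.
(s2, t1): Firm 2 prefers t2 (9 > 8) — not an equilibrium.
(s2, t2): Firm 1 prefers s1 (3 > 0) — not an equilibrium.

(s1, t2)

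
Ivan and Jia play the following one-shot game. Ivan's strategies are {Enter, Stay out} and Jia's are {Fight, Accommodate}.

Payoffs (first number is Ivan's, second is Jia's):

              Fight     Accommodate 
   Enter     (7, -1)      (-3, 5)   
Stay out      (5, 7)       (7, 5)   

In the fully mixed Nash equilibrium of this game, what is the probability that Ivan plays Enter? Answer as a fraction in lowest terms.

Let p be the probability that Ivan plays Enter. In a completely mixed equilibrium, Jia must be indifferent between Fight and Accommodate.
Jia's expected payoff from Fight is −p + 7(1−p); from Accommodate it is 5p + 5(1−p).
Setting these equal: −8p + 7 = 5, so p = 1/4.

1/4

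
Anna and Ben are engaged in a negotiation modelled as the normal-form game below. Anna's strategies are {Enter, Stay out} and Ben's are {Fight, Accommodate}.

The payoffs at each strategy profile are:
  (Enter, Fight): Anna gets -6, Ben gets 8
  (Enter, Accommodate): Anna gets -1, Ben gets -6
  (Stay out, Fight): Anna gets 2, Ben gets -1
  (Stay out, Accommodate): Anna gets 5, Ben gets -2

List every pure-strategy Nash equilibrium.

(Stay out, Fight)

(Enter, Fight): Anna prefers Stay out (2 > -6) — not an equilibrium.
(Enter, Accommodate): Anna prefers Stay out (5 > -1); Ben prefers Fight (8 > -6) — not an equilibrium.
(Stay out, Fight): Anna gets 2 ≥ -6 from Enter, and Ben gets -1 ≥ -2 from Accommodate — Nash equilibrium.
(Stay out, Accommodate): Ben prefers Fight (-1 > -2) — not an equilibrium.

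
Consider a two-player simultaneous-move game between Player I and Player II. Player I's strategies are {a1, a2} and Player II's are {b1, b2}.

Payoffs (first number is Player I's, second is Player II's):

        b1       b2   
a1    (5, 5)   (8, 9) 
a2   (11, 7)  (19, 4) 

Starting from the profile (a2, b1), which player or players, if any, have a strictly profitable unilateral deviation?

Neither

Player I at (a2, b1) earns 11; deviating to a1 yields 5 — not better.
Player II earns 7; deviating to b2 yields 4 — not better.
Neither player can strictly improve; the profile is a Nash equilibrium.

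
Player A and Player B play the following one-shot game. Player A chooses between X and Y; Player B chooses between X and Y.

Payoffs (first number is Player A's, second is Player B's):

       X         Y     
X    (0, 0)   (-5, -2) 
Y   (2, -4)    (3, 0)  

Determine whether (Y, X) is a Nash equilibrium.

At (Y, X), Player A earns 2; switching to X would give 0, so Player A has no profitable deviation.
Player B earns -4; switching to Y would give 0, so Player B would deviate.
Since at least one player can profitably deviate, this is not a Nash equilibrium.

No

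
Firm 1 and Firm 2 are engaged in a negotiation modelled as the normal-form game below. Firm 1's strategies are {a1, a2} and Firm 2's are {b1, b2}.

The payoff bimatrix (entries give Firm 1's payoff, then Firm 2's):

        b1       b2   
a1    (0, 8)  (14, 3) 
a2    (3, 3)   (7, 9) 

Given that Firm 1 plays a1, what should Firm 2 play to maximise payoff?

Against a1, Firm 2 earns 8 from b1 and 3 from b2.
So b1 is the best response.

b1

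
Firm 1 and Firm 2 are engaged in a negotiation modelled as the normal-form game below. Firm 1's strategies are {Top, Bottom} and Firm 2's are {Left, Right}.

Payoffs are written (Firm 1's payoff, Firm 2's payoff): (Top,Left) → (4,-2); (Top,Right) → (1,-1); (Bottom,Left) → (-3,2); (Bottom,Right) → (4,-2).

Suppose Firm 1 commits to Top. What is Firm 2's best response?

Right

Against Top, Firm 2 earns -2 from Left and -1 from Right.
So Right is the best response.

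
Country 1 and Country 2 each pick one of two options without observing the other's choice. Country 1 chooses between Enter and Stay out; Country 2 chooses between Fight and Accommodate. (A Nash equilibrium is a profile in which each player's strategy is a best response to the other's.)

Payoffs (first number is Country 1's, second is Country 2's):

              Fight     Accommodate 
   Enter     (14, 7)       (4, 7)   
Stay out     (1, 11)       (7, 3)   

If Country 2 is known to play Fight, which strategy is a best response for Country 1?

Against Fight, Country 1 earns 14 from Enter and 1 from Stay out.
So Enter is the best response.

Enter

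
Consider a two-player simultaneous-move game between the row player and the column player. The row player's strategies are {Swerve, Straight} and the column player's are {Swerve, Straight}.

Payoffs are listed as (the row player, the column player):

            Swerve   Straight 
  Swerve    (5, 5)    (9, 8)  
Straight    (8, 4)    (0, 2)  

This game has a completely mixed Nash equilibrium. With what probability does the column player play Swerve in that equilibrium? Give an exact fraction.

3/4

Let q be the probability that the column player plays Swerve. In a completely mixed equilibrium, the row player must be indifferent between Swerve and Straight.
The row player's expected payoff from Swerve is 5q + 9(1−q); from Straight it is 8q.
Setting these equal: −4q + 9 = 8q, so q = 3/4.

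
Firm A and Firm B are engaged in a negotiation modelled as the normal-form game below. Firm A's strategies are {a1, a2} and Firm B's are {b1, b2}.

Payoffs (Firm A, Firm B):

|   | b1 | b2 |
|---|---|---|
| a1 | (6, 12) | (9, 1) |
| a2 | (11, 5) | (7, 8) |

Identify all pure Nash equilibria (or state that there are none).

(a1, b1): Firm A prefers a2 (11 > 6) — not an equilibrium.
(a1, b2): Firm B prefers b1 (12 > 1) — not an equilibrium.
(a2, b1): Firm B prefers b2 (8 > 5) — not an equilibrium.
(a2, b2): Firm A prefers a1 (9 > 7) — not an equilibrium.

none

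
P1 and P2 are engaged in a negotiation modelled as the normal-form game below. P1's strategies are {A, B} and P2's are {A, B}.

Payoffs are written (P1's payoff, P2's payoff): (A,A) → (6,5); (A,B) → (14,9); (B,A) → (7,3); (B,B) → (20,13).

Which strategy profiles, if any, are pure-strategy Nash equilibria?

(B, B)

(A, A): P1 prefers B (7 > 6); P2 prefers B (9 > 5) — not an equilibrium.
(A, B): P1 prefers B (20 > 14) — not an equilibrium.
(B, A): P2 prefers B (13 > 3) — not an equilibrium.
(B, B): P1 gets 20 ≥ 14 from A, and P2 gets 13 ≥ 3 from A — Nash equilibrium.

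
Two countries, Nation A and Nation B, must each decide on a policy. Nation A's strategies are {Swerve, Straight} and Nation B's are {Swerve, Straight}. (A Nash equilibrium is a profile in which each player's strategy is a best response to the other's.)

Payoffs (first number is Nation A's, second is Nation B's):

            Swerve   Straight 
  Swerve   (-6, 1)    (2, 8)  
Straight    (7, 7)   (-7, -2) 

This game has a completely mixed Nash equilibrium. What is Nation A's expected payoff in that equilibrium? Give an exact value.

First find y, the probability Nation B plays Swerve, from Nation A's indifference between Swerve and Straight: −6y + 2(1−y) = 7y − 7(1−y), giving y = 9/22.
Since Nation A is indifferent in equilibrium, Nation A's expected payoff equals the payoff from either row against (9/22, 13/22). Using Swerve: −6(9/22) + 2(13/22) = -14/11.

-14/11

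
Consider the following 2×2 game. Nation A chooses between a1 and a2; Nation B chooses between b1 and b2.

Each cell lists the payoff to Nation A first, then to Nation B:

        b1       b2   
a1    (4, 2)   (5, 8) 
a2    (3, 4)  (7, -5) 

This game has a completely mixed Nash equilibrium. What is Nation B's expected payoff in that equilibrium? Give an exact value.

First find x, the probability Nation A plays a1, from Nation B's indifference between b1 and b2: 2x + 4(1−x) = 8x − 5(1−x), giving x = 3/5.
Since Nation B is indifferent in equilibrium, Nation B's expected payoff equals the payoff from either column against (3/5, 2/5). Using b1: 2(3/5) + 4(2/5) = 14/5.

14/5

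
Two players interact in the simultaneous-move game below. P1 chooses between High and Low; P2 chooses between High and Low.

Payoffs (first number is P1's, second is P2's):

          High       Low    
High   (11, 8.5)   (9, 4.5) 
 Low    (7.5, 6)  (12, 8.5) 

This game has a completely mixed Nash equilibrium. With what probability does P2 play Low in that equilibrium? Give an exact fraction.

Let c be the probability that P2 plays High. In a completely mixed equilibrium, P1 must be indifferent between High and Low.
P1's expected payoff from High is 11c + 9(1−c); from Low it is 7.5c + 12(1−c).
Setting these equal: 2c + 9 = −4.5c + 12, so c = 6/13.
Therefore P2 plays Low with probability 1 − 6/13 = 7/13.

7/13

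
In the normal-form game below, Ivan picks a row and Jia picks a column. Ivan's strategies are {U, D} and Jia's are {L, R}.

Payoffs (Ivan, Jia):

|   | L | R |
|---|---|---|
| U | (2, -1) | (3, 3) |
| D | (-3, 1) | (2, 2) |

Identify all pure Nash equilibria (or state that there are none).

(U, R)

(U, L): Jia prefers R (3 > -1) — not an equilibrium.
(U, R): Ivan gets 3 ≥ 2 from D, and Jia gets 3 ≥ -1 from L — Nash equilibrium.
(D, L): Ivan prefers U (2 > -3); Jia prefers R (2 > 1) — not an equilibrium.
(D, R): Ivan prefers U (3 > 2) — not an equilibrium.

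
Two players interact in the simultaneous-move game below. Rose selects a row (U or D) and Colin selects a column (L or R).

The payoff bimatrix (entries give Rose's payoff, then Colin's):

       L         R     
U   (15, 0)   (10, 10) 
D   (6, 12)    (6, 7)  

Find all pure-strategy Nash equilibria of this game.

(U, L): Colin prefers R (10 > 0) — not an equilibrium.
(U, R): Rose gets 10 ≥ 6 from D, and Colin gets 10 ≥ 0 from L — Nash equilibrium.
(D, L): Rose prefers U (15 > 6) — not an equilibrium.
(D, R): Rose prefers U (10 > 6); Colin prefers L (12 > 7) — not an equilibrium.

(U, R)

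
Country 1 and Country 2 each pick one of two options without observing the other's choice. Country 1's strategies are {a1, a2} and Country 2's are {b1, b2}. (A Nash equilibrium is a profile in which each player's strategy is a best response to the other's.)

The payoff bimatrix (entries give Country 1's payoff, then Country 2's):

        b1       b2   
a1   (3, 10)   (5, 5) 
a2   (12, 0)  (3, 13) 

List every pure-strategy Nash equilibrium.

(a1, b1): Country 1 prefers a2 (12 > 3) — not an equilibrium.
(a1, b2): Country 2 prefers b1 (10 > 5) — not an equilibrium.
(a2, b1): Country 2 prefers b2 (13 > 0) — not an equilibrium.
(a2, b2): Country 1 prefers a1 (5 > 3) — not an equilibrium.

none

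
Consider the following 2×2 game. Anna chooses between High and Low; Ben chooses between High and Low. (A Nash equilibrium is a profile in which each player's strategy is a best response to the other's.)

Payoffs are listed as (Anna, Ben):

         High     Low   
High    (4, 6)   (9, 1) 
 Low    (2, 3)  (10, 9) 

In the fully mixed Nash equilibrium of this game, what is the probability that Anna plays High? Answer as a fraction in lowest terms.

Let x be the probability that Anna plays High. In a completely mixed equilibrium, Ben must be indifferent between High and Low.
Ben's expected payoff from High is 6x + 3(1−x); from Low it is x + 9(1−x).
Setting these equal: 3x + 3 = −8x + 9, so x = 6/11.

6/11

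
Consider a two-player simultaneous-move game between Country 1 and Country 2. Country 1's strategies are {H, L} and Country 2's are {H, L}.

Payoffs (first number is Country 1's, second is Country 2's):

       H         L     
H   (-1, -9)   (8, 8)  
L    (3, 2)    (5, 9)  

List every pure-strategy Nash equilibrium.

(H, H): Country 1 prefers L (3 > -1); Country 2 prefers L (8 > -9) — not an equilibrium.
(H, L): Country 1 gets 8 ≥ 5 from L, and Country 2 gets 8 ≥ -9 from H — Nash equilibrium.
(L, H): Country 2 prefers L (9 > 2) — not an equilibrium.
(L, L): Country 1 prefers H (8 > 5) — not an equilibrium.

(H, L)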